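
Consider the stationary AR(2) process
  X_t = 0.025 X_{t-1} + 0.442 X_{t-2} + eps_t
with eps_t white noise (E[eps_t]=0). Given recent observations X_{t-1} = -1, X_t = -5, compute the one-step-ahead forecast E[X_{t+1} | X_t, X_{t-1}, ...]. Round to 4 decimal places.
E[X_{t+1} \mid \mathcal F_t] = -0.5670

For an AR(p) model X_t = c + sum_i phi_i X_{t-i} + eps_t, the
one-step-ahead conditional mean is
  E[X_{t+1} | X_t, ...] = c + sum_i phi_i X_{t+1-i}.
Substitute known values:
  E[X_{t+1} | ...] = (0.025) * (-5) + (0.442) * (-1)
                   = -0.5670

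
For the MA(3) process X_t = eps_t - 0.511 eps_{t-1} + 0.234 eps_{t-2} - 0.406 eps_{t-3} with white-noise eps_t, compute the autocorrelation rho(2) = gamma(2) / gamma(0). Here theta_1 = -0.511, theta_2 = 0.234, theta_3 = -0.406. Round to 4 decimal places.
\rho(2) = 0.2981

For an MA(q) process with theta_0 = 1, the autocovariance is
  gamma(k) = sigma^2 * sum_{i=0..q-k} theta_i * theta_{i+k},
and rho(k) = gamma(k) / gamma(0). Sigma^2 cancels.
  numerator   = (1)*(0.234) + (-0.511)*(-0.406) = 0.441466.
  denominator = (1)^2 + (-0.511)^2 + (0.234)^2 + (-0.406)^2 = 1.480713.
  rho(2) = 0.441466 / 1.480713 = 0.2981.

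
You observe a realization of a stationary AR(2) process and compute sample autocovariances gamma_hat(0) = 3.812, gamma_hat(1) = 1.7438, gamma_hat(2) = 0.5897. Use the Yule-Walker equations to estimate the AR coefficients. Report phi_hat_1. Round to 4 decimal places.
\hat\phi_{1} = 0.4890

The Yule-Walker equations for an AR(p) process read, in matrix form,
  Gamma_p phi = r_p,   with   (Gamma_p)_{ij} = gamma(|i - j|),
                       (r_p)_i = gamma(i),   i,j = 1..p.
Substitute the sample gammas (Toeplitz matrix and right-hand side of size 2):
  Gamma_p = [[3.812, 1.7438], [1.7438, 3.812]]
  r_p     = [1.7438, 0.5897]
Written out:
  3.812 phi_1 + 1.7438 phi_2 = 1.7438
  1.7438 phi_1 + 3.812 phi_2 = 0.5897
Solve by Cramer's rule:
  det = gamma(0)^2 - gamma(1)^2 = (3.812)^2 - (1.7438)^2 = 14.531344 - 3.04083844 = 11.49050556
  phi_hat_1 = [gamma(1) gamma(0) - gamma(1) gamma(2)] / det = [(1.7438)(3.812) - (1.7438)(0.5897)] / 11.49050556 = 5.61904674 / 11.49050556 = 0.489
  phi_hat_2 = [gamma(0) gamma(2) - gamma(1)^2] / det = [(3.812)(0.5897) - (1.7438)^2] / 11.49050556 = -0.79290204 / 11.49050556 = -0.069
So phi_hat = [0.4890, -0.0690].
Therefore phi_hat_1 = 0.4890.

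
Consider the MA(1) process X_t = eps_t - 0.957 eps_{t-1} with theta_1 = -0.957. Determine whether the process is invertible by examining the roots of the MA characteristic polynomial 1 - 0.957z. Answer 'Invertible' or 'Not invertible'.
\text{Invertible}

The MA(q) characteristic polynomial is P(z) = 1 - 0.957z.
Invertibility requires all roots to lie outside the unit circle, i.e. |z| > 1 for every root.
This is linear in z: 1 + (-0.957) z = 0  =>  z = -1/(-0.957) = 1.044932,  |z| = 1.044932.
Moduli of all roots: 1.0449.
All moduli strictly greater than 1? Yes.
Verdict: Invertible.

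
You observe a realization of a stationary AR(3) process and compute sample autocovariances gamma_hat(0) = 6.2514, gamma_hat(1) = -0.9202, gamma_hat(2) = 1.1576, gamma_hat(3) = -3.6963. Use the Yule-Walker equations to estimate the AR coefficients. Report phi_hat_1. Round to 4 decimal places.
\hat\phi_{1} = -0.0270

The Yule-Walker equations for an AR(p) process read, in matrix form,
  Gamma_p phi = r_p,   with   (Gamma_p)_{ij} = gamma(|i - j|),
                       (r_p)_i = gamma(i),   i,j = 1..p.
Substitute the sample gammas (Toeplitz matrix and right-hand side of size 3):
  Gamma_p = [[6.2514, -0.9202, 1.1576], [-0.9202, 6.2514, -0.9202], [1.1576, -0.9202, 6.2514]]
  r_p     = [-0.9202, 1.1576, -3.6963]
Written out (R1..R3):
  (R1) 6.2514 phi_1 - 0.9202 phi_2 + 1.1576 phi_3 = -0.9202
  (R2) -0.9202 phi_1 + 6.2514 phi_2 - 0.9202 phi_3 = 1.1576
  (R3) 1.1576 phi_1 - 0.9202 phi_2 + 6.2514 phi_3 = -3.6963
Gaussian elimination:
  R2 <- R2 - (-0.9202/6.2514) R1 = R2 - (-0.147199) R1:  6.115947 phi_2 - 0.749802 phi_3 = 1.022147
  R3 <- R3 - (1.1576/6.2514) R1 = R3 - (0.185175) R1:  -0.749802 phi_2 + 6.037042 phi_3 = -3.525902
  R3 <- R3 - (-0.749802/6.115947) R2 = R3 - (-0.122598) R2:  5.945118 phi_3 = -3.400589
Back-substitution:
  phi_hat_3 = -3.400589 / 5.945118 = -0.571997
  phi_hat_2 = (1.022147 - (-0.749802)(-0.571997)) / 6.115947 = 0.097003
  phi_hat_1 = (-0.9202 - (-0.9202)(0.097003) - (1.1576)(-0.571997)) / 6.2514 = -0.027001
So phi_hat = [-0.0270, 0.0970, -0.5720].
Therefore phi_hat_1 = -0.0270.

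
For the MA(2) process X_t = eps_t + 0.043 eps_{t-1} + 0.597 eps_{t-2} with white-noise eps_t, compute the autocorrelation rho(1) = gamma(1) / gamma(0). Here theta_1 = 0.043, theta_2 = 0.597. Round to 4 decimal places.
\rho(1) = 0.0506

For an MA(q) process with theta_0 = 1, the autocovariance is
  gamma(k) = sigma^2 * sum_{i=0..q-k} theta_i * theta_{i+k},
and rho(k) = gamma(k) / gamma(0). Sigma^2 cancels.
  numerator   = (1)*(0.043) + (0.043)*(0.597) = 0.068671.
  denominator = (1)^2 + (0.043)^2 + (0.597)^2 = 1.358258.
  rho(1) = 0.068671 / 1.358258 = 0.0506.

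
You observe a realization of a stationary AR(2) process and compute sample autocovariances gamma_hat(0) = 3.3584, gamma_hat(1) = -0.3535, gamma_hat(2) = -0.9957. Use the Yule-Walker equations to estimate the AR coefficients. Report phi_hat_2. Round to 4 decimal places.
\hat\phi_{2} = -0.3110

The Yule-Walker equations for an AR(p) process read, in matrix form,
  Gamma_p phi = r_p,   with   (Gamma_p)_{ij} = gamma(|i - j|),
                       (r_p)_i = gamma(i),   i,j = 1..p.
Substitute the sample gammas (Toeplitz matrix and right-hand side of size 2):
  Gamma_p = [[3.3584, -0.3535], [-0.3535, 3.3584]]
  r_p     = [-0.3535, -0.9957]
Written out:
  3.3584 phi_1 - 0.3535 phi_2 = -0.3535
  -0.3535 phi_1 + 3.3584 phi_2 = -0.9957
Solve by Cramer's rule:
  det = gamma(0)^2 - gamma(1)^2 = (3.3584)^2 - (-0.3535)^2 = 11.27885056 - 0.12496225 = 11.15388831
  phi_hat_1 = [gamma(1) gamma(0) - gamma(1) gamma(2)] / det = [(-0.3535)(3.3584) - (-0.3535)(-0.9957)] / 11.15388831 = -1.53917435 / 11.15388831 = -0.138
  phi_hat_2 = [gamma(0) gamma(2) - gamma(1)^2] / det = [(3.3584)(-0.9957) - (-0.3535)^2] / 11.15388831 = -3.46892113 / 11.15388831 = -0.311
So phi_hat = [-0.1380, -0.3110].
Therefore phi_hat_2 = -0.3110.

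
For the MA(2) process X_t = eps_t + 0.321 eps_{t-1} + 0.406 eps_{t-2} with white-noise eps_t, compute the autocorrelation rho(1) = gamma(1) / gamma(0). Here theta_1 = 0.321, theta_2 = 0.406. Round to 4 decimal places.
\rho(1) = 0.3560

For an MA(q) process with theta_0 = 1, the autocovariance is
  gamma(k) = sigma^2 * sum_{i=0..q-k} theta_i * theta_{i+k},
and rho(k) = gamma(k) / gamma(0). Sigma^2 cancels.
  numerator   = (1)*(0.321) + (0.321)*(0.406) = 0.451326.
  denominator = (1)^2 + (0.321)^2 + (0.406)^2 = 1.267877.
  rho(1) = 0.451326 / 1.267877 = 0.3560.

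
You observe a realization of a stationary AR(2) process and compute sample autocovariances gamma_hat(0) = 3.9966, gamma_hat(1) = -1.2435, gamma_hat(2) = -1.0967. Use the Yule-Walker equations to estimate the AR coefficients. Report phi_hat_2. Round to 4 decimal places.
\hat\phi_{2} = -0.4110

The Yule-Walker equations for an AR(p) process read, in matrix form,
  Gamma_p phi = r_p,   with   (Gamma_p)_{ij} = gamma(|i - j|),
                       (r_p)_i = gamma(i),   i,j = 1..p.
Substitute the sample gammas (Toeplitz matrix and right-hand side of size 2):
  Gamma_p = [[3.9966, -1.2435], [-1.2435, 3.9966]]
  r_p     = [-1.2435, -1.0967]
Written out:
  3.9966 phi_1 - 1.2435 phi_2 = -1.2435
  -1.2435 phi_1 + 3.9966 phi_2 = -1.0967
Solve by Cramer's rule:
  det = gamma(0)^2 - gamma(1)^2 = (3.9966)^2 - (-1.2435)^2 = 15.97281156 - 1.54629225 = 14.42651931
  phi_hat_1 = [gamma(1) gamma(0) - gamma(1) gamma(2)] / det = [(-1.2435)(3.9966) - (-1.2435)(-1.0967)] / 14.42651931 = -6.33351855 / 14.42651931 = -0.439
  phi_hat_2 = [gamma(0) gamma(2) - gamma(1)^2] / det = [(3.9966)(-1.0967) - (-1.2435)^2] / 14.42651931 = -5.92936347 / 14.42651931 = -0.411
So phi_hat = [-0.4390, -0.4110].
Therefore phi_hat_2 = -0.4110.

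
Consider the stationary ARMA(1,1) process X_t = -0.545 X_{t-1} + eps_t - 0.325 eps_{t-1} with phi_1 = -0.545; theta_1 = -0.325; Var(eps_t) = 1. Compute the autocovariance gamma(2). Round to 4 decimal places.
\gamma(2) = 0.7940

Multiply the model equation by X_{t-k} and take expectations. With theta_0 = psi_0 = 1 and psi_j the MA(infinity) weights, this gives
  gamma(k) - sum_i phi_i gamma(k-i) = c_k,
  c_k = sigma^2 * sum_{j=k..q} theta_j psi_{j-k}   (c_k = 0 for k > q),
using gamma(-m) = gamma(m).
psi-weights needed (psi_j = theta_j + sum_i phi_i psi_{j-i}):
  psi_1 = theta_1 + phi_1 = -0.325 + (-0.545) = -0.87
Right-hand sides:
  c_0 = sigma^2 (1 + theta_1 psi_1) = 1 * (1 + (-0.325)(-0.87)) = 1 * 1.28275 = 1.28275
  c_1 = sigma^2 theta_1 = 1 * (-0.325) = -0.325
  c_2 = 0
Equations for k = 0 and k = 1 (AR order 1):
  gamma(0) = phi_1 gamma(1) + c_0
  gamma(1) = phi_1 gamma(0) + c_1
Substituting the second into the first: gamma(0) (1 - phi_1^2) = c_0 + phi_1 c_1, so
  gamma(0) = (c_0 + phi_1 c_1) / (1 - phi_1^2) = (1.28275 + (-0.545)(-0.325)) / (1 - (-0.545)^2) = 1.459875 / 0.702975 = 2.07671.
  gamma(1) = phi_1 gamma(0) + c_1 = (-0.545)(2.07671) + (-0.325) = -1.456807.
For k = 2 (> q): gamma(2) = phi_1 gamma(1) = (-0.545)(-1.456807) = 0.79396.
Therefore gamma(2) = 0.7940 (to 4 decimal places).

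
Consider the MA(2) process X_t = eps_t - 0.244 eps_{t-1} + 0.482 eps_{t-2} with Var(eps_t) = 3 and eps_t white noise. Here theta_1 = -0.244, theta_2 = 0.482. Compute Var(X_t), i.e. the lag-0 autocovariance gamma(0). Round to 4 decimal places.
\gamma(0) = 3.8756

For an MA(q) process X_t = eps_t + sum_i theta_i eps_{t-i} with
Var(eps_t) = sigma^2, the variance is
  gamma(0) = sigma^2 * (1 + sum_i theta_i^2).
  sum_i theta_i^2 = (-0.244)^2 + (0.482)^2 = 0.059536 + 0.232324 = 0.29186.
  gamma(0) = 3 * (1 + 0.29186) = 3 * 1.29186 = 3.87558, which rounds to 3.8756.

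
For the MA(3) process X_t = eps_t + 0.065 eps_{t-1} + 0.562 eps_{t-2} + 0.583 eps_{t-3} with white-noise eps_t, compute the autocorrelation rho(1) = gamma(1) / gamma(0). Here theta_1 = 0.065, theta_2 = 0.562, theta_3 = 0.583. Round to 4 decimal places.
\rho(1) = 0.2585

For an MA(q) process with theta_0 = 1, the autocovariance is
  gamma(k) = sigma^2 * sum_{i=0..q-k} theta_i * theta_{i+k},
and rho(k) = gamma(k) / gamma(0). Sigma^2 cancels.
  numerator   = (1)*(0.065) + (0.065)*(0.562) + (0.562)*(0.583) = 0.429176.
  denominator = (1)^2 + (0.065)^2 + (0.562)^2 + (0.583)^2 = 1.659958.
  rho(1) = 0.429176 / 1.659958 = 0.2585.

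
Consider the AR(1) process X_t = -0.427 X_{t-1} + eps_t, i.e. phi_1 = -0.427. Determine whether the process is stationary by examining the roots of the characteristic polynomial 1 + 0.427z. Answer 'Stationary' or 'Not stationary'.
\text{Stationary}

The AR(p) characteristic polynomial is P(z) = 1 + 0.427z.
Stationarity requires all roots to lie outside the unit circle, i.e. |z| > 1 for every root.
This is linear in z: 1 + (0.427) z = 0  =>  z = -1/(0.427) = -2.34192,  |z| = 2.34192.
Moduli of all roots: 2.3419.
All moduli strictly greater than 1? Yes.
Verdict: Stationary.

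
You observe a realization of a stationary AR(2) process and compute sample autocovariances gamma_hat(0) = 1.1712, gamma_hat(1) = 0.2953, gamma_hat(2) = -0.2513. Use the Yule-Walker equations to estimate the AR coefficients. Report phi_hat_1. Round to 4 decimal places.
\hat\phi_{1} = 0.3270

The Yule-Walker equations for an AR(p) process read, in matrix form,
  Gamma_p phi = r_p,   with   (Gamma_p)_{ij} = gamma(|i - j|),
                       (r_p)_i = gamma(i),   i,j = 1..p.
Substitute the sample gammas (Toeplitz matrix and right-hand side of size 2):
  Gamma_p = [[1.1712, 0.2953], [0.2953, 1.1712]]
  r_p     = [0.2953, -0.2513]
Written out:
  1.1712 phi_1 + 0.2953 phi_2 = 0.2953
  0.2953 phi_1 + 1.1712 phi_2 = -0.2513
Solve by Cramer's rule:
  det = gamma(0)^2 - gamma(1)^2 = (1.1712)^2 - (0.2953)^2 = 1.37170944 - 0.08720209 = 1.28450735
  phi_hat_1 = [gamma(1) gamma(0) - gamma(1) gamma(2)] / det = [(0.2953)(1.1712) - (0.2953)(-0.2513)] / 1.28450735 = 0.42006425 / 1.28450735 = 0.327
  phi_hat_2 = [gamma(0) gamma(2) - gamma(1)^2] / det = [(1.1712)(-0.2513) - (0.2953)^2] / 1.28450735 = -0.38152465 / 1.28450735 = -0.297
So phi_hat = [0.3270, -0.2970].
Therefore phi_hat_1 = 0.3270.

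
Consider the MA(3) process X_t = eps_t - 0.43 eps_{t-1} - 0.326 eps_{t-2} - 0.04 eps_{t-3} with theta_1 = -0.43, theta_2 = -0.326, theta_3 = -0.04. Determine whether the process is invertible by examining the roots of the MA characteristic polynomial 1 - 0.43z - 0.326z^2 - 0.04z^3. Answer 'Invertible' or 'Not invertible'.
\text{Invertible}

The MA(q) characteristic polynomial is P(z) = 1 - 0.43z - 0.326z^2 - 0.04z^3.
Invertibility requires all roots to lie outside the unit circle, i.e. |z| > 1 for every root.
Degree 3: look for a simple real root z0 first, then factor out (1 - z/z0) and solve the remaining quadratic.
Testing z0 = -5: P(-5) = 1 + (-0.43)(-5) + (-0.326)(-5)^2 + (-0.04)(-5)^3
  = 1 + (2.15) + (-8.15) + (5) = 0.  So z_0 = -5 is a root, |z_0| = 5.
Divide out the factor (1 + 0.2 z) = (1 - z/z0) (since 1/z0 = -0.2):
  P(z) = (1 + 0.2 z)(1 + (-0.63) z + (-0.2) z^2)
  [check: z-coef -0.63 - (-0.2) = -0.43; z^2-coef -0.2 - (-0.2)(-0.63) = -0.326; z^3-coef -(-0.2)(-0.2) = -0.04.]
Remaining roots from the quadratic factor 1 + (-0.63) z + (-0.2) z^2:
  Set 1 + (-0.63) z + (-0.2) z^2 = 0, i.e. a z^2 + b z + c = 0 with a = -0.2, b = -0.63, c = 1.
  Discriminant D = b^2 - 4ac = (-0.63)^2 - 4*(-0.2)*1 = 0.3969 - (-0.8) = 1.1969.
  D >= 0, so the roots are real: z = (-b +/- sqrt(D)) / (2a) = (0.63 +/- 1.094029) / (-0.4).
    z_1 = (0.63 + 1.094029) / (-0.4) = -4.3101,   |z_1| = 4.3101.
    z_2 = (0.63 - 1.094029) / (-0.4) = 1.1601,   |z_2| = 1.1601.
Moduli of all roots: 5.0000, 4.3101, 1.1601.
All moduli strictly greater than 1? Yes.
Verdict: Invertible.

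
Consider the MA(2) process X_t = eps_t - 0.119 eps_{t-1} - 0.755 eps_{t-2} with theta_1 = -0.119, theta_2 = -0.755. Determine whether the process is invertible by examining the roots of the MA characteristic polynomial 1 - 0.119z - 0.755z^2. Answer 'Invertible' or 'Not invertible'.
\text{Invertible}

The MA(q) characteristic polynomial is P(z) = 1 - 0.119z - 0.755z^2.
Invertibility requires all roots to lie outside the unit circle, i.e. |z| > 1 for every root.
Set 1 + (-0.119) z + (-0.755) z^2 = 0, i.e. a z^2 + b z + c = 0 with a = -0.755, b = -0.119, c = 1.
Discriminant D = b^2 - 4ac = (-0.119)^2 - 4*(-0.755)*1 = 0.014161 - (-3.02) = 3.034161.
D >= 0, so the roots are real: z = (-b +/- sqrt(D)) / (2a) = (0.119 +/- 1.741884) / (-1.51).
  z_1 = (0.119 + 1.741884) / (-1.51) = -1.2324,   |z_1| = 1.2324.
  z_2 = (0.119 - 1.741884) / (-1.51) = 1.0748,   |z_2| = 1.0748.
Moduli of all roots: 1.2324, 1.0748.
All moduli strictly greater than 1? Yes.
Verdict: Invertible.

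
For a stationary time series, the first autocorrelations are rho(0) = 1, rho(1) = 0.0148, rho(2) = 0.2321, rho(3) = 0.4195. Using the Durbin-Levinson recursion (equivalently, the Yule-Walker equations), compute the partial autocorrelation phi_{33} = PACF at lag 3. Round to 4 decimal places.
\phi_{33} = 0.4370

The PACF at lag k is phi_{kk}, the last component of the solution
to the Yule-Walker system G_k phi = r_k where
  (G_k)_{ij} = rho(|i - j|), (r_k)_i = rho(i), i,j = 1..k.
Equivalently, Durbin-Levinson gives phi_{kk} iteratively:
  phi_{11} = rho(1)
  phi_{kk} = [rho(k) - sum_{j=1..k-1} phi_{k-1,j} rho(k-j)]
            / [1 - sum_{j=1..k-1} phi_{k-1,j} rho(j)],
  phi_{k,j} = phi_{k-1,j} - phi_{kk} phi_{k-1,k-j},  j = 1..k-1.
Step k = 1:
  phi_11 = rho(1) = 0.0148.
Step k = 2:
  phi_22 = [rho(2) - phi_11 rho(1)] / [1 - phi_11 rho(1)] = [0.2321 - (0.0148)(0.0148)] / [1 - (0.0148)(0.0148)]
         = 0.23188096 / 0.99978096 = 0.231932.
  Update: phi_21 = phi_11 - phi_22 phi_11 = 0.0148 - (0.231932)(0.0148) = 0.011367.
Step k = 3:
  phi_33 = [rho(3) - phi_21 rho(2) - phi_22 rho(1)] / [1 - phi_21 rho(1) - phi_22 rho(2)]
    numerator   = 0.4195 - (0.011367)(0.2321) - (0.231932)(0.0148) = 0.41342903
    denominator = 1 - (0.011367)(0.0148) - (0.231932)(0.2321) = 0.9460004
  phi_33 = 0.41342903 / 0.9460004 = 0.437.
Therefore phi_{33} = 0.4370.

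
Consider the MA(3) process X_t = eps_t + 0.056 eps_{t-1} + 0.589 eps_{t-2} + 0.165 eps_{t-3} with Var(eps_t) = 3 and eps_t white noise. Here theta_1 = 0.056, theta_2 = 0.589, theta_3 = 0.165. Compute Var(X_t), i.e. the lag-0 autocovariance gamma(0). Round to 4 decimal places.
\gamma(0) = 4.1318

For an MA(q) process X_t = eps_t + sum_i theta_i eps_{t-i} with
Var(eps_t) = sigma^2, the variance is
  gamma(0) = sigma^2 * (1 + sum_i theta_i^2).
  sum_i theta_i^2 = (0.056)^2 + (0.589)^2 + (0.165)^2 = 0.003136 + 0.346921 + 0.027225 = 0.377282.
  gamma(0) = 3 * (1 + 0.377282) = 3 * 1.377282 = 4.131846, which rounds to 4.1318.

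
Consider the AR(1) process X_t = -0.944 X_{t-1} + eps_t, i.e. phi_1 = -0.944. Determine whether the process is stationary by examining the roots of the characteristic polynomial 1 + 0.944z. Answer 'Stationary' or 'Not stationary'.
\text{Stationary}

The AR(p) characteristic polynomial is P(z) = 1 + 0.944z.
Stationarity requires all roots to lie outside the unit circle, i.e. |z| > 1 for every root.
This is linear in z: 1 + (0.944) z = 0  =>  z = -1/(0.944) = -1.059322,  |z| = 1.059322.
Moduli of all roots: 1.0593.
All moduli strictly greater than 1? Yes.
Verdict: Stationary.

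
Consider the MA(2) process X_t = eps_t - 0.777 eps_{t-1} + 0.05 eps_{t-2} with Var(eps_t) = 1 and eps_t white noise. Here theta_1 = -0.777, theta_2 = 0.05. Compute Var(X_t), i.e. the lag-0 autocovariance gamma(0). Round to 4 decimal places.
\gamma(0) = 1.6062

For an MA(q) process X_t = eps_t + sum_i theta_i eps_{t-i} with
Var(eps_t) = sigma^2, the variance is
  gamma(0) = sigma^2 * (1 + sum_i theta_i^2).
  sum_i theta_i^2 = (-0.777)^2 + (0.05)^2 = 0.603729 + 0.0025 = 0.606229.
  gamma(0) = 1 * (1 + 0.606229) = 1 * 1.606229 = 1.606229, which rounds to 1.6062.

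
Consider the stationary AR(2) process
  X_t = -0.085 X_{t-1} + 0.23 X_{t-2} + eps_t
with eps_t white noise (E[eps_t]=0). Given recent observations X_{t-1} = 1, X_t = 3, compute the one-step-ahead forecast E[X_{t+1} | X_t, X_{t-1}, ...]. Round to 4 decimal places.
E[X_{t+1} \mid \mathcal F_t] = -0.0250

For an AR(p) model X_t = c + sum_i phi_i X_{t-i} + eps_t, the
one-step-ahead conditional mean is
  E[X_{t+1} | X_t, ...] = c + sum_i phi_i X_{t+1-i}.
Substitute known values:
  E[X_{t+1} | ...] = (-0.085) * (3) + (0.23) * (1)
                   = -0.0250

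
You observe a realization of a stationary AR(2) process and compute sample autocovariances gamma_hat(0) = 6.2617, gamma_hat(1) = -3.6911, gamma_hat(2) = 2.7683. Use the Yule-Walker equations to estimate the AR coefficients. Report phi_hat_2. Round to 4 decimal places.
\hat\phi_{2} = 0.1450

The Yule-Walker equations for an AR(p) process read, in matrix form,
  Gamma_p phi = r_p,   with   (Gamma_p)_{ij} = gamma(|i - j|),
                       (r_p)_i = gamma(i),   i,j = 1..p.
Substitute the sample gammas (Toeplitz matrix and right-hand side of size 2):
  Gamma_p = [[6.2617, -3.6911], [-3.6911, 6.2617]]
  r_p     = [-3.6911, 2.7683]
Written out:
  6.2617 phi_1 - 3.6911 phi_2 = -3.6911
  -3.6911 phi_1 + 6.2617 phi_2 = 2.7683
Solve by Cramer's rule:
  det = gamma(0)^2 - gamma(1)^2 = (6.2617)^2 - (-3.6911)^2 = 39.20888689 - 13.62421921 = 25.58466768
  phi_hat_1 = [gamma(1) gamma(0) - gamma(1) gamma(2)] / det = [(-3.6911)(6.2617) - (-3.6911)(2.7683)] / 25.58466768 = -12.89448874 / 25.58466768 = -0.504
  phi_hat_2 = [gamma(0) gamma(2) - gamma(1)^2] / det = [(6.2617)(2.7683) - (-3.6911)^2] / 25.58466768 = 3.7100449 / 25.58466768 = 0.145
So phi_hat = [-0.5040, 0.1450].
Therefore phi_hat_2 = 0.1450.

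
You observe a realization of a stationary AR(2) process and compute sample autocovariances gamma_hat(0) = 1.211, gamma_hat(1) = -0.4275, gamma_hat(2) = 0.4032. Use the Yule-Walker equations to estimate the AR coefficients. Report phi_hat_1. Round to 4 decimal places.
\hat\phi_{1} = -0.2690

The Yule-Walker equations for an AR(p) process read, in matrix form,
  Gamma_p phi = r_p,   with   (Gamma_p)_{ij} = gamma(|i - j|),
                       (r_p)_i = gamma(i),   i,j = 1..p.
Substitute the sample gammas (Toeplitz matrix and right-hand side of size 2):
  Gamma_p = [[1.211, -0.4275], [-0.4275, 1.211]]
  r_p     = [-0.4275, 0.4032]
Written out:
  1.211 phi_1 - 0.4275 phi_2 = -0.4275
  -0.4275 phi_1 + 1.211 phi_2 = 0.4032
Solve by Cramer's rule:
  det = gamma(0)^2 - gamma(1)^2 = (1.211)^2 - (-0.4275)^2 = 1.466521 - 0.18275625 = 1.28376475
  phi_hat_1 = [gamma(1) gamma(0) - gamma(1) gamma(2)] / det = [(-0.4275)(1.211) - (-0.4275)(0.4032)] / 1.28376475 = -0.3453345 / 1.28376475 = -0.269
  phi_hat_2 = [gamma(0) gamma(2) - gamma(1)^2] / det = [(1.211)(0.4032) - (-0.4275)^2] / 1.28376475 = 0.30551895 / 1.28376475 = 0.238
So phi_hat = [-0.2690, 0.2380].
Therefore phi_hat_1 = -0.2690.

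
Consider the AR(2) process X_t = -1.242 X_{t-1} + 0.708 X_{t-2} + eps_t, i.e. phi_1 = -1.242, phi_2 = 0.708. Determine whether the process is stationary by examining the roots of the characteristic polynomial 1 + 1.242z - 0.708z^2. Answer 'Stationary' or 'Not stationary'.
\text{Not stationary}

The AR(p) characteristic polynomial is P(z) = 1 + 1.242z - 0.708z^2.
Stationarity requires all roots to lie outside the unit circle, i.e. |z| > 1 for every root.
Set 1 + (1.242) z + (-0.708) z^2 = 0, i.e. a z^2 + b z + c = 0 with a = -0.708, b = 1.242, c = 1.
Discriminant D = b^2 - 4ac = (1.242)^2 - 4*(-0.708)*1 = 1.542564 - (-2.832) = 4.374564.
D >= 0, so the roots are real: z = (-b +/- sqrt(D)) / (2a) = (-1.242 +/- 2.091546) / (-1.416).
  z_1 = (-1.242 + 2.091546) / (-1.416) = -0.6,   |z_1| = 0.6.
  z_2 = (-1.242 - 2.091546) / (-1.416) = 2.3542,   |z_2| = 2.3542.
Moduli of all roots: 0.6000, 2.3542.
All moduli strictly greater than 1? No.
Verdict: Not stationary.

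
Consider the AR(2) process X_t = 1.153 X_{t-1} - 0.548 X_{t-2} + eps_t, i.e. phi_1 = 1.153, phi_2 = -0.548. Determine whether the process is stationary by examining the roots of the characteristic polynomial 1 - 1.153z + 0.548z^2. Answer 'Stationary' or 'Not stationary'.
\text{Stationary}

The AR(p) characteristic polynomial is P(z) = 1 - 1.153z + 0.548z^2.
Stationarity requires all roots to lie outside the unit circle, i.e. |z| > 1 for every root.
Set 1 + (-1.153) z + (0.548) z^2 = 0, i.e. a z^2 + b z + c = 0 with a = 0.548, b = -1.153, c = 1.
Discriminant D = b^2 - 4ac = (-1.153)^2 - 4*(0.548)*1 = 1.329409 - (2.192) = -0.862591.
D < 0, so the roots are the complex-conjugate pair z = (-b +/- i sqrt(-D)) / (2a) = 1.052 +/- 0.8474i.
For a conjugate pair |z|^2 = z * conj(z) = (product of roots) = c/a = 1/(0.548) = 1.824818, so |z| = sqrt(1.824818) = 1.3509 for both roots.
Moduli of all roots: 1.3509, 1.3509.
All moduli strictly greater than 1? Yes.
Verdict: Stationary.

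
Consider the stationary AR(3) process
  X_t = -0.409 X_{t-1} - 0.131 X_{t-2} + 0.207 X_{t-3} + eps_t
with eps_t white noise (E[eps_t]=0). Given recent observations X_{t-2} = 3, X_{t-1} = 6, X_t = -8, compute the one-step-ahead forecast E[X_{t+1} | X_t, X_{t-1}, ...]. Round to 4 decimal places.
E[X_{t+1} \mid \mathcal F_t] = 3.1070

For an AR(p) model X_t = c + sum_i phi_i X_{t-i} + eps_t, the
one-step-ahead conditional mean is
  E[X_{t+1} | X_t, ...] = c + sum_i phi_i X_{t+1-i}.
Substitute known values:
  E[X_{t+1} | ...] = (-0.409) * (-8) + (-0.131) * (6) + (0.207) * (3)
                   = 3.1070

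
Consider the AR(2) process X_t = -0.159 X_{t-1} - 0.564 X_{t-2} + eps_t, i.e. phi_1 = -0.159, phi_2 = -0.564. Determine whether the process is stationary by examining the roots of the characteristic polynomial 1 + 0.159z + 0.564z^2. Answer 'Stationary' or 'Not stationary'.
\text{Stationary}

The AR(p) characteristic polynomial is P(z) = 1 + 0.159z + 0.564z^2.
Stationarity requires all roots to lie outside the unit circle, i.e. |z| > 1 for every root.
Set 1 + (0.159) z + (0.564) z^2 = 0, i.e. a z^2 + b z + c = 0 with a = 0.564, b = 0.159, c = 1.
Discriminant D = b^2 - 4ac = (0.159)^2 - 4*(0.564)*1 = 0.025281 - (2.256) = -2.230719.
D < 0, so the roots are the complex-conjugate pair z = (-b +/- i sqrt(-D)) / (2a) = -0.141 +/- 1.3241i.
For a conjugate pair |z|^2 = z * conj(z) = (product of roots) = c/a = 1/(0.564) = 1.77305, so |z| = sqrt(1.77305) = 1.3316 for both roots.
Moduli of all roots: 1.3316, 1.3316.
All moduli strictly greater than 1? Yes.
Verdict: Stationary.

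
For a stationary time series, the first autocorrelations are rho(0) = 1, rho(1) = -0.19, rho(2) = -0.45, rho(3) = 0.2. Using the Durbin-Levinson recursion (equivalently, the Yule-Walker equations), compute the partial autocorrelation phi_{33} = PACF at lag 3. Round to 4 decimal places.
\phi_{33} = -0.0340

The PACF at lag k is phi_{kk}, the last component of the solution
to the Yule-Walker system G_k phi = r_k where
  (G_k)_{ij} = rho(|i - j|), (r_k)_i = rho(i), i,j = 1..k.
Equivalently, Durbin-Levinson gives phi_{kk} iteratively:
  phi_{11} = rho(1)
  phi_{kk} = [rho(k) - sum_{j=1..k-1} phi_{k-1,j} rho(k-j)]
            / [1 - sum_{j=1..k-1} phi_{k-1,j} rho(j)],
  phi_{k,j} = phi_{k-1,j} - phi_{kk} phi_{k-1,k-j},  j = 1..k-1.
Step k = 1:
  phi_11 = rho(1) = -0.19.
Step k = 2:
  phi_22 = [rho(2) - phi_11 rho(1)] / [1 - phi_11 rho(1)] = [-0.45 - (-0.19)(-0.19)] / [1 - (-0.19)(-0.19)]
         = -0.4861 / 0.9639 = -0.504305.
  Update: phi_21 = phi_11 - phi_22 phi_11 = -0.19 - (-0.504305)(-0.19) = -0.285818.
Step k = 3:
  phi_33 = [rho(3) - phi_21 rho(2) - phi_22 rho(1)] / [1 - phi_21 rho(1) - phi_22 rho(2)]
    numerator   = 0.2 - (-0.285818)(-0.45) - (-0.504305)(-0.19) = -0.02443614
    denominator = 1 - (-0.285818)(-0.19) - (-0.504305)(-0.45) = 0.71875713
  phi_33 = -0.02443614 / 0.71875713 = -0.034.
Therefore phi_{33} = -0.0340.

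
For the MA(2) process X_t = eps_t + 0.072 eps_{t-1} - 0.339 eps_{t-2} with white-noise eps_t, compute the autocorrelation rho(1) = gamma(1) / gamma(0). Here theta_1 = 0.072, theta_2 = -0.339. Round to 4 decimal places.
\rho(1) = 0.0425

For an MA(q) process with theta_0 = 1, the autocovariance is
  gamma(k) = sigma^2 * sum_{i=0..q-k} theta_i * theta_{i+k},
and rho(k) = gamma(k) / gamma(0). Sigma^2 cancels.
  numerator   = (1)*(0.072) + (0.072)*(-0.339) = 0.047592.
  denominator = (1)^2 + (0.072)^2 + (-0.339)^2 = 1.120105.
  rho(1) = 0.047592 / 1.120105 = 0.0425.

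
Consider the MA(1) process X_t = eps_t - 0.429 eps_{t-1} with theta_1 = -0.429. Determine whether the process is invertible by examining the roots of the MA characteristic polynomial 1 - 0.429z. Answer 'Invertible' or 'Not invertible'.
\text{Invertible}

The MA(q) characteristic polynomial is P(z) = 1 - 0.429z.
Invertibility requires all roots to lie outside the unit circle, i.e. |z| > 1 for every root.
This is linear in z: 1 + (-0.429) z = 0  =>  z = -1/(-0.429) = 2.331002,  |z| = 2.331002.
Moduli of all roots: 2.3310.
All moduli strictly greater than 1? Yes.
Verdict: Invertible.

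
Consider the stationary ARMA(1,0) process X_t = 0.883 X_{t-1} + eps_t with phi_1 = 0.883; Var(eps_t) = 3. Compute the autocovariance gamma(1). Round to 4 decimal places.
\gamma(1) = 12.0239

Multiply the model equation by X_{t-k} and take expectations. With theta_0 = psi_0 = 1 and psi_j the MA(infinity) weights, this gives
  gamma(k) - sum_i phi_i gamma(k-i) = c_k,
  c_k = sigma^2 * sum_{j=k..q} theta_j psi_{j-k}   (c_k = 0 for k > q),
using gamma(-m) = gamma(m).
Pure AR (q = 0): c_0 = sigma^2 = 3, c_k = 0 for k >= 1.
Equations for k = 0 and k = 1 (AR order 1):
  gamma(0) = phi_1 gamma(1) + c_0
  gamma(1) = phi_1 gamma(0) + c_1
Substituting the second into the first: gamma(0) (1 - phi_1^2) = c_0 + phi_1 c_1, so
  gamma(0) = c_0 / (1 - phi_1^2) = 3 / (1 - (0.883)^2) = 3 / 0.220311 = 13.617114.
  gamma(1) = phi_1 gamma(0) = (0.883)(13.617114) = 12.023912.
Therefore gamma(1) = 12.0239 (to 4 decimal places).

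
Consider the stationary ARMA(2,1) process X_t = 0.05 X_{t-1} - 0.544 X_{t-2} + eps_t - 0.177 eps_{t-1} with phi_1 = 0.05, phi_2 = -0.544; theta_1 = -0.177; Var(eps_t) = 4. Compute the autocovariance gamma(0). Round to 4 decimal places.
\gamma(0) = 5.8002

Multiply the model equation by X_{t-k} and take expectations. With theta_0 = psi_0 = 1 and psi_j the MA(infinity) weights, this gives
  gamma(k) - sum_i phi_i gamma(k-i) = c_k,
  c_k = sigma^2 * sum_{j=k..q} theta_j psi_{j-k}   (c_k = 0 for k > q),
using gamma(-m) = gamma(m).
psi-weights needed (psi_j = theta_j + sum_i phi_i psi_{j-i}):
  psi_1 = theta_1 + phi_1 = -0.177 + (0.05) = -0.127
Right-hand sides:
  c_0 = sigma^2 (1 + theta_1 psi_1) = 4 * (1 + (-0.177)(-0.127)) = 4 * 1.022479 = 4.089916
  c_1 = sigma^2 theta_1 = 4 * (-0.177) = -0.708
  c_2 = 0
Equations for k = 0, 1, 2 (AR order 2, c_2 = 0):
  (E0) gamma(0) = phi_1 gamma(1) + phi_2 gamma(2) + c_0
  (E1) gamma(1) = phi_1 gamma(0) + phi_2 gamma(1) + c_1
  (E2) gamma(2) = phi_1 gamma(1) + phi_2 gamma(0)
From (E1): gamma(1) = A gamma(0) + B with
  A = phi_1 / (1 - phi_2) = 0.05 / 1.544 = 0.032383,   B = c_1 / (1 - phi_2) = -0.708 / 1.544 = -0.458549.
Insert (E2) into (E0): gamma(0) (1 - phi_2^2) = phi_1 (1 + phi_2) gamma(1) + c_0.
  phi_1 (1 + phi_2) = (0.05)(0.456) = 0.0228,   1 - phi_2^2 = 0.704064.
Replace gamma(1) by A gamma(0) + B and collect gamma(0):
  gamma(0) [0.704064 - (0.0228)(0.032383)] = (0.0228)(-0.458549) + 4.089916
  gamma(0) * 0.703326 = 4.079461
  gamma(0) = 4.079461 / 0.703326 = 5.800245.
Therefore gamma(0) = 5.8002 (to 4 decimal places).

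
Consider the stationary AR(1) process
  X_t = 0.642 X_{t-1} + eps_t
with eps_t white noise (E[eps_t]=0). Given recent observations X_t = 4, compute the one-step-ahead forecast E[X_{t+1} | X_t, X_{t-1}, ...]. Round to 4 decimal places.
E[X_{t+1} \mid \mathcal F_t] = 2.5680

For an AR(p) model X_t = c + sum_i phi_i X_{t-i} + eps_t, the
one-step-ahead conditional mean is
  E[X_{t+1} | X_t, ...] = c + sum_i phi_i X_{t+1-i}.
Substitute known values:
  E[X_{t+1} | ...] = (0.642) * (4)
                   = 2.5680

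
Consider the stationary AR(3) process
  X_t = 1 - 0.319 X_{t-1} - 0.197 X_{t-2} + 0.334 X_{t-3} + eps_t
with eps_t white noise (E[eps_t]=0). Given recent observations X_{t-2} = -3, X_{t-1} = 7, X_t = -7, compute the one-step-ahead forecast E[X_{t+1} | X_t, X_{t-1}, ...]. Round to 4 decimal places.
E[X_{t+1} \mid \mathcal F_t] = 0.8520

For an AR(p) model X_t = c + sum_i phi_i X_{t-i} + eps_t, the
one-step-ahead conditional mean is
  E[X_{t+1} | X_t, ...] = c + sum_i phi_i X_{t+1-i}.
Substitute known values:
  E[X_{t+1} | ...] = 1 + (-0.319) * (-7) + (-0.197) * (7) + (0.334) * (-3)
                   = 0.8520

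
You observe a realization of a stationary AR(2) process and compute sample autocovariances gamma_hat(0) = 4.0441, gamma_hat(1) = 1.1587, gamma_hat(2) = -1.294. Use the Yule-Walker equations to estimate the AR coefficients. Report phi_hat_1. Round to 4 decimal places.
\hat\phi_{1} = 0.4120

The Yule-Walker equations for an AR(p) process read, in matrix form,
  Gamma_p phi = r_p,   with   (Gamma_p)_{ij} = gamma(|i - j|),
                       (r_p)_i = gamma(i),   i,j = 1..p.
Substitute the sample gammas (Toeplitz matrix and right-hand side of size 2):
  Gamma_p = [[4.0441, 1.1587], [1.1587, 4.0441]]
  r_p     = [1.1587, -1.294]
Written out:
  4.0441 phi_1 + 1.1587 phi_2 = 1.1587
  1.1587 phi_1 + 4.0441 phi_2 = -1.294
Solve by Cramer's rule:
  det = gamma(0)^2 - gamma(1)^2 = (4.0441)^2 - (1.1587)^2 = 16.35474481 - 1.34258569 = 15.01215912
  phi_hat_1 = [gamma(1) gamma(0) - gamma(1) gamma(2)] / det = [(1.1587)(4.0441) - (1.1587)(-1.294)] / 15.01215912 = 6.18525647 / 15.01215912 = 0.412
  phi_hat_2 = [gamma(0) gamma(2) - gamma(1)^2] / det = [(4.0441)(-1.294) - (1.1587)^2] / 15.01215912 = -6.57565109 / 15.01215912 = -0.438
So phi_hat = [0.4120, -0.4380].
Therefore phi_hat_1 = 0.4120.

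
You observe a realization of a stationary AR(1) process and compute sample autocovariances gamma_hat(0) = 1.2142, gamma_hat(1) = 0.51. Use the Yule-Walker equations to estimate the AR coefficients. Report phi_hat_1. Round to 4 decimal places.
\hat\phi_{1} = 0.4200

The Yule-Walker equations for an AR(p) process read, in matrix form,
  Gamma_p phi = r_p,   with   (Gamma_p)_{ij} = gamma(|i - j|),
                       (r_p)_i = gamma(i),   i,j = 1..p.
Substitute the sample gammas (Toeplitz matrix and right-hand side of size 1):
  Gamma_p = [[1.2142]]
  r_p     = [0.51]
With p = 1 this is the single equation gamma(0) phi_1 = gamma(1):
  phi_hat_1 = gamma(1) / gamma(0) = 0.51 / 1.2142 = 0.4200.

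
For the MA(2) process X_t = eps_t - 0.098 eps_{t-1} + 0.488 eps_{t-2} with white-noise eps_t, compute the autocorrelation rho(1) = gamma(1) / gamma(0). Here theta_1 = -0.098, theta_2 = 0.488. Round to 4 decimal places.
\rho(1) = -0.1169

For an MA(q) process with theta_0 = 1, the autocovariance is
  gamma(k) = sigma^2 * sum_{i=0..q-k} theta_i * theta_{i+k},
and rho(k) = gamma(k) / gamma(0). Sigma^2 cancels.
  numerator   = (1)*(-0.098) + (-0.098)*(0.488) = -0.145824.
  denominator = (1)^2 + (-0.098)^2 + (0.488)^2 = 1.247748.
  rho(1) = -0.145824 / 1.247748 = -0.1169.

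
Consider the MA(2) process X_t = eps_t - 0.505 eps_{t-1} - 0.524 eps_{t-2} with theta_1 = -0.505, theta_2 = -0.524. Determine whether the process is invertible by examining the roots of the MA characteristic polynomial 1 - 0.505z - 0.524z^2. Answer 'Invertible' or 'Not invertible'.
\text{Not invertible}

The MA(q) characteristic polynomial is P(z) = 1 - 0.505z - 0.524z^2.
Invertibility requires all roots to lie outside the unit circle, i.e. |z| > 1 for every root.
Set 1 + (-0.505) z + (-0.524) z^2 = 0, i.e. a z^2 + b z + c = 0 with a = -0.524, b = -0.505, c = 1.
Discriminant D = b^2 - 4ac = (-0.505)^2 - 4*(-0.524)*1 = 0.255025 - (-2.096) = 2.351025.
D >= 0, so the roots are real: z = (-b +/- sqrt(D)) / (2a) = (0.505 +/- 1.533305) / (-1.048).
  z_1 = (0.505 + 1.533305) / (-1.048) = -1.9449,   |z_1| = 1.9449.
  z_2 = (0.505 - 1.533305) / (-1.048) = 0.9812,   |z_2| = 0.9812.
Moduli of all roots: 1.9449, 0.9812.
All moduli strictly greater than 1? No.
Verdict: Not invertible.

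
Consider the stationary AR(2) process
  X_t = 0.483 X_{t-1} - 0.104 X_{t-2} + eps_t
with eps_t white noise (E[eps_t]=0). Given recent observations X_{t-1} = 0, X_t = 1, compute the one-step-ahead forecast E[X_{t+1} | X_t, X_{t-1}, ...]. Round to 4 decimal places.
E[X_{t+1} \mid \mathcal F_t] = 0.4830

For an AR(p) model X_t = c + sum_i phi_i X_{t-i} + eps_t, the
one-step-ahead conditional mean is
  E[X_{t+1} | X_t, ...] = c + sum_i phi_i X_{t+1-i}.
Substitute known values:
  E[X_{t+1} | ...] = (0.483) * (1) + (-0.104) * (0)
                   = 0.4830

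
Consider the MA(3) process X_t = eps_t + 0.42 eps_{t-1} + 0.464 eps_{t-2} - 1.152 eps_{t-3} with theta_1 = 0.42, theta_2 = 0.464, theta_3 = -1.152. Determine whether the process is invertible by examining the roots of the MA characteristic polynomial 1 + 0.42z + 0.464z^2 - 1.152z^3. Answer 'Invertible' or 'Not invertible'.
\text{Not invertible}

The MA(q) characteristic polynomial is P(z) = 1 + 0.42z + 0.464z^2 - 1.152z^3.
Invertibility requires all roots to lie outside the unit circle, i.e. |z| > 1 for every root.
Degree 3: look for a simple real root z0 first, then factor out (1 - z/z0) and solve the remaining quadratic.
Testing z0 = 1.25: P(1.25) = 1 + (0.42)(1.25) + (0.464)(1.25)^2 + (-1.152)(1.25)^3
  = 1 + (0.525) + (0.725) + (-2.25) = 0.  So z_0 = 1.25 is a root, |z_0| = 1.25.
Divide out the factor (1 - 0.8 z) = (1 - z/z0) (since 1/z0 = 0.8):
  P(z) = (1 - 0.8 z)(1 + (1.22) z + (1.44) z^2)
  [check: z-coef 1.22 - (0.8) = 0.42; z^2-coef 1.44 - (0.8)(1.22) = 0.464; z^3-coef -(0.8)(1.44) = -1.152.]
Remaining roots from the quadratic factor 1 + (1.22) z + (1.44) z^2:
  Set 1 + (1.22) z + (1.44) z^2 = 0, i.e. a z^2 + b z + c = 0 with a = 1.44, b = 1.22, c = 1.
  Discriminant D = b^2 - 4ac = (1.22)^2 - 4*(1.44)*1 = 1.4884 - (5.76) = -4.2716.
  D < 0, so the roots are the complex-conjugate pair z = (-b +/- i sqrt(-D)) / (2a) = -0.4236 +/- 0.7176i.
  For a conjugate pair |z|^2 = z * conj(z) = (product of roots) = c/a = 1/(1.44) = 0.694444, so |z| = sqrt(0.694444) = 0.8333 for both roots.
Moduli of all roots: 1.2500, 0.8333, 0.8333.
All moduli strictly greater than 1? No.
Verdict: Not invertible.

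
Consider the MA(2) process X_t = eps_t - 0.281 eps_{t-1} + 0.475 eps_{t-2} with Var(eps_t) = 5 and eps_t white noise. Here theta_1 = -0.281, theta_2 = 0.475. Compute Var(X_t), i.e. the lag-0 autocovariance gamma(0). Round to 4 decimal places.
\gamma(0) = 6.5229

For an MA(q) process X_t = eps_t + sum_i theta_i eps_{t-i} with
Var(eps_t) = sigma^2, the variance is
  gamma(0) = sigma^2 * (1 + sum_i theta_i^2).
  sum_i theta_i^2 = (-0.281)^2 + (0.475)^2 = 0.078961 + 0.225625 = 0.304586.
  gamma(0) = 5 * (1 + 0.304586) = 5 * 1.304586 = 6.52293, which rounds to 6.5229.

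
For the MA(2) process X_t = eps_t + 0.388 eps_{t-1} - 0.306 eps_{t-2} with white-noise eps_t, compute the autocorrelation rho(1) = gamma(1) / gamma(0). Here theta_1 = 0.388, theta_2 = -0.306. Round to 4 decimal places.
\rho(1) = 0.2164

For an MA(q) process with theta_0 = 1, the autocovariance is
  gamma(k) = sigma^2 * sum_{i=0..q-k} theta_i * theta_{i+k},
and rho(k) = gamma(k) / gamma(0). Sigma^2 cancels.
  numerator   = (1)*(0.388) + (0.388)*(-0.306) = 0.269272.
  denominator = (1)^2 + (0.388)^2 + (-0.306)^2 = 1.24418.
  rho(1) = 0.269272 / 1.24418 = 0.2164.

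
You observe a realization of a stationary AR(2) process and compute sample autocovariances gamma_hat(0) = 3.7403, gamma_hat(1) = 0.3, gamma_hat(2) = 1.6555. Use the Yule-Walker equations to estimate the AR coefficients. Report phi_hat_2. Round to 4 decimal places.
\hat\phi_{2} = 0.4390

The Yule-Walker equations for an AR(p) process read, in matrix form,
  Gamma_p phi = r_p,   with   (Gamma_p)_{ij} = gamma(|i - j|),
                       (r_p)_i = gamma(i),   i,j = 1..p.
Substitute the sample gammas (Toeplitz matrix and right-hand side of size 2):
  Gamma_p = [[3.7403, 0.3], [0.3, 3.7403]]
  r_p     = [0.3, 1.6555]
Written out:
  3.7403 phi_1 + 0.3 phi_2 = 0.3
  0.3 phi_1 + 3.7403 phi_2 = 1.6555
Solve by Cramer's rule:
  det = gamma(0)^2 - gamma(1)^2 = (3.7403)^2 - (0.3)^2 = 13.98984409 - 0.09 = 13.89984409
  phi_hat_1 = [gamma(1) gamma(0) - gamma(1) gamma(2)] / det = [(0.3)(3.7403) - (0.3)(1.6555)] / 13.89984409 = 0.62544 / 13.89984409 = 0.045
  phi_hat_2 = [gamma(0) gamma(2) - gamma(1)^2] / det = [(3.7403)(1.6555) - (0.3)^2] / 13.89984409 = 6.10206665 / 13.89984409 = 0.439
So phi_hat = [0.0450, 0.4390].
Therefore phi_hat_2 = 0.4390.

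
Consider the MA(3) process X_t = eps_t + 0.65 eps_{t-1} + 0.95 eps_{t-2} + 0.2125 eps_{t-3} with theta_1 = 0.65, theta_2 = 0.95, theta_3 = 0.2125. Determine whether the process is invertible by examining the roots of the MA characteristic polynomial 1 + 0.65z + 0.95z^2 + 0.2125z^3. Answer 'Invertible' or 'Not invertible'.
\text{Invertible}

The MA(q) characteristic polynomial is P(z) = 1 + 0.65z + 0.95z^2 + 0.2125z^3.
Invertibility requires all roots to lie outside the unit circle, i.e. |z| > 1 for every root.
Degree 3: look for a simple real root z0 first, then factor out (1 - z/z0) and solve the remaining quadratic.
Testing z0 = -4: P(-4) = 1 + (0.65)(-4) + (0.95)(-4)^2 + (0.2125)(-4)^3
  = 1 + (-2.6) + (15.2) + (-13.6) = 0.  So z_0 = -4 is a root, |z_0| = 4.
Divide out the factor (1 + 0.25 z) = (1 - z/z0) (since 1/z0 = -0.25):
  P(z) = (1 + 0.25 z)(1 + (0.4) z + (0.85) z^2)
  [check: z-coef 0.4 - (-0.25) = 0.65; z^2-coef 0.85 - (-0.25)(0.4) = 0.95; z^3-coef -(-0.25)(0.85) = 0.2125.]
Remaining roots from the quadratic factor 1 + (0.4) z + (0.85) z^2:
  Set 1 + (0.4) z + (0.85) z^2 = 0, i.e. a z^2 + b z + c = 0 with a = 0.85, b = 0.4, c = 1.
  Discriminant D = b^2 - 4ac = (0.4)^2 - 4*(0.85)*1 = 0.16 - (3.4) = -3.24.
  D < 0, so the roots are the complex-conjugate pair z = (-b +/- i sqrt(-D)) / (2a) = -0.2353 +/- 1.0588i.
  For a conjugate pair |z|^2 = z * conj(z) = (product of roots) = c/a = 1/(0.85) = 1.176471, so |z| = sqrt(1.176471) = 1.0847 for both roots.
Moduli of all roots: 4.0000, 1.0847, 1.0847.
All moduli strictly greater than 1? Yes.
Verdict: Invertible.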